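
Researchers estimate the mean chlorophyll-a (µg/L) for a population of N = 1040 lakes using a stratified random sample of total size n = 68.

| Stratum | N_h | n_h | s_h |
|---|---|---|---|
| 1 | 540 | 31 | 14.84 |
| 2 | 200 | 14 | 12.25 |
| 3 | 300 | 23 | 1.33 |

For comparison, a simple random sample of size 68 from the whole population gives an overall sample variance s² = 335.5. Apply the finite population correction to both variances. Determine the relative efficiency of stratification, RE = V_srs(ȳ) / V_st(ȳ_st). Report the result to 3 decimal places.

V̂(ȳ_st) = Σ W_h² (1 − n_h/N_h) s_h²/n_h, with W_h = N_h/N and N = 1040:
  stratum 1: (540/1040)²·(1 − 31/540)·14.84²/31 = 1.80531
  stratum 2: (200/1040)²·(1 − 14/200)·12.25²/14 = 0.368655
  stratum 3: (300/1040)²·(1 − 23/300)·1.33²/23 = 0.00590894
V_st = 2.17987
V_srs = (1 − 68/1040)·335.5/68 = 4.61123
Relative efficiency = V_srs / V_st = 4.61123/2.17987 = 2.1154

RE ≈ 2.115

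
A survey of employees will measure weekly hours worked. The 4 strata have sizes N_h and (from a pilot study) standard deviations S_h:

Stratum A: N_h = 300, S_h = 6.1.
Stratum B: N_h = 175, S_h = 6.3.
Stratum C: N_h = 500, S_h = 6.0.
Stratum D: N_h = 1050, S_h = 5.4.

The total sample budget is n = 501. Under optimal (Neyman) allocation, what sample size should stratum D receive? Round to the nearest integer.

Neyman allocation: n_h = n · N_h S_h / Σ N_i S_i, with n = 501.
  stratum A: N_h·S_h = 300·6.1 = 1830.00
  stratum B: N_h·S_h = 175·6.3 = 1102.50
  stratum C: N_h·S_h = 500·6.0 = 3000.00
  stratum D: N_h·S_h = 1050·5.4 = 5670.00
Σ N_h S_h = 11602.50
n for stratum D = 501·5670.00/11602.50 = 244.833 → 245

245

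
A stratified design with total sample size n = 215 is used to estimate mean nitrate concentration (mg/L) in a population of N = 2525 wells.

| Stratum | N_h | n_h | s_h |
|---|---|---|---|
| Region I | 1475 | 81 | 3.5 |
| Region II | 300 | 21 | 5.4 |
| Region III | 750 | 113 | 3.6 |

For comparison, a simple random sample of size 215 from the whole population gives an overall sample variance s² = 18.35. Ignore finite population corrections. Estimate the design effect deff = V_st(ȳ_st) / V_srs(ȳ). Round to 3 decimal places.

V̂(ȳ_st) = Σ W_h² s_h²/n_h, with W_h = N_h/N and N = 2525:
  stratum Region I: (1475/2525)²·3.5²/81 = 0.0516074
  stratum Region II: (300/2525)²·5.4²/21 = 0.0196014
  stratum Region III: (750/2525)²·3.6²/113 = 0.0101187
V_st = 0.0813276
V_srs = s²/n = 18.35/215 = 0.0853488
deff = V_st / V_srs = 0.0813276/0.0853488 = 0.9529

deff ≈ 0.953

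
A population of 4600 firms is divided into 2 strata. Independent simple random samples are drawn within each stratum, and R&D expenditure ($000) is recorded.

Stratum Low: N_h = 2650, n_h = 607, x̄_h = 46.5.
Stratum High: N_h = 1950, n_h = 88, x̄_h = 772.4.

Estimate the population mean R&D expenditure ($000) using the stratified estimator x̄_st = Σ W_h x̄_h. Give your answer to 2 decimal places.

x̄_st ≈ 354.22

N = Σ N_h = 4600. Stratum weights W_h = N_h/N.
x̄_st = (2650·46.5 + 1950·772.4) / 4600 = 354.2185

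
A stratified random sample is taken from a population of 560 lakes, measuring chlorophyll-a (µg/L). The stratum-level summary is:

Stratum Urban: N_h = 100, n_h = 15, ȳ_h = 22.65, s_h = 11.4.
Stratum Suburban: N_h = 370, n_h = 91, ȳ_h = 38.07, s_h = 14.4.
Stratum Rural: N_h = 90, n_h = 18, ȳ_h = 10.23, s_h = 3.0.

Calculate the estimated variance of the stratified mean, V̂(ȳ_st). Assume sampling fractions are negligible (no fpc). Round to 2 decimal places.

V̂(ȳ_st) = Σ W_h² s_h²/n_h, with W_h = N_h/N and N = 560:
  stratum Urban: (100/560)²·11.4²/15 = 0.276276
  stratum Suburban: (370/560)²·14.4²/91 = 0.994743
  stratum Rural: (90/560)²·3.0²/18 = 0.0129145
V̂(ȳ_st) = 1.28393

V̂(ȳ_st) ≈ 1.28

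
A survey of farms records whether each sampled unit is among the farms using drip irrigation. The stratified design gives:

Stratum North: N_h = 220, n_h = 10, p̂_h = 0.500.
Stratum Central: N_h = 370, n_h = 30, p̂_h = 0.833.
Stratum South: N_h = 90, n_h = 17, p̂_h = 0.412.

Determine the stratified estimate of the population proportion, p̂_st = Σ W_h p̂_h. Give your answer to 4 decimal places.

p̂_st ≈ 0.6695

N = 680; stratum weights W_h = N_h/N.
p̂_st = Σ W_h p̂_h = (220·0.500 + 370·0.833 + 90·0.412)/680 = 0.66954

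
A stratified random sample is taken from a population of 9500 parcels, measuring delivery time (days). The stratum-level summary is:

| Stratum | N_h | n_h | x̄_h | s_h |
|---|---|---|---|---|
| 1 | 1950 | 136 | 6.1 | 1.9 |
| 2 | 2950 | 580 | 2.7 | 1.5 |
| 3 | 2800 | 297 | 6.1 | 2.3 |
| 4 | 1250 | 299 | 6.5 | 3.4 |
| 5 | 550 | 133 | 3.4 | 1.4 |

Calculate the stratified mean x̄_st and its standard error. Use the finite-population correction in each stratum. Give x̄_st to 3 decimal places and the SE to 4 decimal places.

x̄_st ≈ 4.941, SE ≈ 0.0572

x̄_st = Σ W_h x̄_h = (1950·6.1 + 2950·2.7 + 2800·6.1 + 1250·6.5 + 550·3.4)/9500 = 4.94053
V̂(x̄_st) = Σ W_h² (1 − n_h/N_h) s_h²/n_h, with W_h = N_h/N and N = 9500:
  stratum 1: (1950/9500)²·(1 − 136/1950)·1.9²/136 = 0.00104038
  stratum 2: (2950/9500)²·(1 − 580/2950)·1.5²/580 = 0.000300523
  stratum 3: (2800/9500)²·(1 − 297/2800)·2.3²/297 = 0.00138316
  stratum 4: (1250/9500)²·(1 − 299/1250)·3.4²/299 = 0.000509249
  stratum 5: (550/9500)²·(1 − 133/550)·1.4²/133 = 3.74504e-05
V̂(x̄_st) = 0.00327076
SE(x̄_st) = √0.00327076 = 0.0571906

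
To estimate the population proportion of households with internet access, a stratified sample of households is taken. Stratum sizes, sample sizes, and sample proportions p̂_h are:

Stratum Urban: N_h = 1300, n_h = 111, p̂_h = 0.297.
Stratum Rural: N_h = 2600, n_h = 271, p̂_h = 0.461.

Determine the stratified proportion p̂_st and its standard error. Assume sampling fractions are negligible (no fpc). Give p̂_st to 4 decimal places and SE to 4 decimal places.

p̂_st ≈ 0.4063, SE ≈ 0.0249

N = 3900; stratum weights W_h = N_h/N.
p̂_st = Σ W_h p̂_h = (1300·0.297 + 2600·0.461)/3900 = 0.40633
V̂(p̂_st) = Σ W_h² p̂_h(1−p̂_h)/(n_h−1):
  stratum Urban: (1300/3900)²·0.297·0.703/110 = 0.0002109
  stratum Rural: (2600/3900)²·0.461·0.539/270 = 0.000409019
V̂(p̂_st) = 0.000619919; SE = √V̂ = 0.0248982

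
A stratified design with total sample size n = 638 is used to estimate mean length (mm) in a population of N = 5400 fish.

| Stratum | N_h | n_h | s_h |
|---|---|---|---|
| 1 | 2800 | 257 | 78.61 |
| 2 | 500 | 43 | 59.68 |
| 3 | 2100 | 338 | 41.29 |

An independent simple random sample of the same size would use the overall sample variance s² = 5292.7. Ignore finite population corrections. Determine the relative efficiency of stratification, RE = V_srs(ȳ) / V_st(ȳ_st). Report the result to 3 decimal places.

V̂(ȳ_st) = Σ W_h² s_h²/n_h, with W_h = N_h/N and N = 5400:
  stratum 1: (2800/5400)²·78.61²/257 = 6.46474
  stratum 2: (500/5400)²·59.68²/43 = 0.710136
  stratum 3: (2100/5400)²·41.29²/338 = 0.762824
V_st = 7.9377
V_srs = s²/n = 5292.7/638 = 8.29577
Relative efficiency = V_srs / V_st = 8.29577/7.9377 = 1.0451

RE ≈ 1.045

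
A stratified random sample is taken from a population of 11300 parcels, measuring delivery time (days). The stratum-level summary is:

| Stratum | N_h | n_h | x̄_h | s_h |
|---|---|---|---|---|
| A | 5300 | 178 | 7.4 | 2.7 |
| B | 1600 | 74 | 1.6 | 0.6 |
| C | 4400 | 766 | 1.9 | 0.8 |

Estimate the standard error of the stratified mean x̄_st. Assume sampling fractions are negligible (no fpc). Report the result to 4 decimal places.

SE(x̄_st) ≈ 0.0961

V̂(x̄_st) = Σ W_h² s_h²/n_h, with W_h = N_h/N and N = 11300:
  stratum A: (5300/11300)²·2.7²/178 = 0.00900954
  stratum B: (1600/11300)²·0.6²/74 = 9.75335e-05
  stratum C: (4400/11300)²·0.8²/766 = 0.000126678
V̂(x̄_st) = 0.00923375
SE(x̄_st) = √0.00923375 = 0.0960924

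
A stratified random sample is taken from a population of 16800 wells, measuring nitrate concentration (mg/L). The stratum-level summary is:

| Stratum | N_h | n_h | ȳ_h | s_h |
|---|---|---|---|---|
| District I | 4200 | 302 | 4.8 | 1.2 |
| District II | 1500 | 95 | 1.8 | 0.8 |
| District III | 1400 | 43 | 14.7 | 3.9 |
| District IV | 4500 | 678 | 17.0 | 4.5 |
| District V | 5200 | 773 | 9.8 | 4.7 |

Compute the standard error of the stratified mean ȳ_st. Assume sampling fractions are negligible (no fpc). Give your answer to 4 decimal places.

V̂(ȳ_st) = Σ W_h² s_h²/n_h, with W_h = N_h/N and N = 16800:
  stratum District I: (4200/16800)²·1.2²/302 = 0.000298013
  stratum District II: (1500/16800)²·0.8²/95 = 5.37057e-05
  stratum District III: (1400/16800)²·3.9²/43 = 0.0024564
  stratum District IV: (4500/16800)²·4.5²/678 = 0.0021429
  stratum District V: (5200/16800)²·4.7²/773 = 0.00273782
V̂(ȳ_st) = 0.00768883
SE(ȳ_st) = √0.00768883 = 0.087686

SE(ȳ_st) ≈ 0.0877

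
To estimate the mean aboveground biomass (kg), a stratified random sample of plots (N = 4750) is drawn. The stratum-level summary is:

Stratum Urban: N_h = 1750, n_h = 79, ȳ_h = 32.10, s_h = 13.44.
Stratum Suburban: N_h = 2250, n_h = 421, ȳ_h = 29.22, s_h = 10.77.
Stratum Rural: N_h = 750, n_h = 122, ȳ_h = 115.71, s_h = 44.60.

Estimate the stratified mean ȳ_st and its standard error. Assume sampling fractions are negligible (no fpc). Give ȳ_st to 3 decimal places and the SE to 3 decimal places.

ȳ_st ≈ 43.937, SE ≈ 0.882

ȳ_st = Σ W_h ȳ_h = (1750·32.10 + 2250·29.22 + 750·115.71)/4750 = 43.93737
V̂(ȳ_st) = Σ W_h² s_h²/n_h, with W_h = N_h/N and N = 4750:
  stratum Urban: (1750/4750)²·13.44²/79 = 0.310356
  stratum Suburban: (2250/4750)²·10.77²/421 = 0.0618197
  stratum Rural: (750/4750)²·44.60²/122 = 0.406486
V̂(ȳ_st) = 0.778661
SE(ȳ_st) = √0.778661 = 0.882418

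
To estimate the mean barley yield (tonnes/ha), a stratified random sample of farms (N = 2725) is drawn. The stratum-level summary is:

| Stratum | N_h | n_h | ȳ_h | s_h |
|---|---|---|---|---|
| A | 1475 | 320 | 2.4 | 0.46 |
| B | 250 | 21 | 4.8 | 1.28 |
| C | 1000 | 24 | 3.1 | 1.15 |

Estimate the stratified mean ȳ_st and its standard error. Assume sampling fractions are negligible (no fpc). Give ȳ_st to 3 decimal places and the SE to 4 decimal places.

ȳ_st ≈ 2.877, SE ≈ 0.0909

ȳ_st = Σ W_h ȳ_h = (1475·2.4 + 250·4.8 + 1000·3.1)/2725 = 2.87706
V̂(ȳ_st) = Σ W_h² s_h²/n_h, with W_h = N_h/N and N = 2725:
  stratum A: (1475/2725)²·0.46²/320 = 0.000193739
  stratum B: (250/2725)²·1.28²/21 = 0.000656671
  stratum C: (1000/2725)²·1.15²/24 = 0.00742081
V̂(ȳ_st) = 0.00827122
SE(ȳ_st) = √0.00827122 = 0.0909463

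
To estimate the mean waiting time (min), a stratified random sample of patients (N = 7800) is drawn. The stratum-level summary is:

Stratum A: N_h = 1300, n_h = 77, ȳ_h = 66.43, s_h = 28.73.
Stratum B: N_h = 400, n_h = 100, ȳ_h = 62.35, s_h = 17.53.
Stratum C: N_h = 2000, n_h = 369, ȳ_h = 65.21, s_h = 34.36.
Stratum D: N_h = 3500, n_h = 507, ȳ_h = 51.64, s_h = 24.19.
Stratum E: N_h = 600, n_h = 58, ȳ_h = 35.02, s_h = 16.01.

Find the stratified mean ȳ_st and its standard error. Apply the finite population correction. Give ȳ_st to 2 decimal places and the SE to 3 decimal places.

ȳ_st ≈ 56.86, SE ≈ 0.825

ȳ_st = Σ W_h ȳ_h = (1300·66.43 + 400·62.35 + 2000·65.21 + 3500·51.64 + 600·35.02)/7800 = 56.85526
V̂(ȳ_st) = Σ W_h² (1 − n_h/N_h) s_h²/n_h, with W_h = N_h/N and N = 7800:
  stratum A: (1300/7800)²·(1 − 77/1300)·28.73²/77 = 0.280131
  stratum B: (400/7800)²·(1 − 100/400)·17.53²/100 = 0.00606116
  stratum C: (2000/7800)²·(1 − 369/2000)·34.36²/369 = 0.171544
  stratum D: (3500/7800)²·(1 − 507/3500)·24.19²/507 = 0.198724
  stratum E: (600/7800)²·(1 − 58/600)·16.01²/58 = 0.023622
V̂(ȳ_st) = 0.680081
SE(ȳ_st) = √0.680081 = 0.82467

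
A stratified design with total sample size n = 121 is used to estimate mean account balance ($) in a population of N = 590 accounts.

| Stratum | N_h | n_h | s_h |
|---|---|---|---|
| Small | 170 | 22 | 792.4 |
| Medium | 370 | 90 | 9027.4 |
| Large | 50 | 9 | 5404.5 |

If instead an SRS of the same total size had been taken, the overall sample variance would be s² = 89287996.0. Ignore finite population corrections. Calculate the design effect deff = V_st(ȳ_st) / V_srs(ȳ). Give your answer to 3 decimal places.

V̂(ȳ_st) = Σ W_h² s_h²/n_h, with W_h = N_h/N and N = 590:
  stratum Small: (170/590)²·792.4²/22 = 2369.52
  stratum Medium: (370/590)²·9027.4²/90 = 356108
  stratum Large: (50/590)²·5404.5²/9 = 23308
V_st = 381786
V_srs = s²/n = 89287996.0/121 = 737917
deff = V_st / V_srs = 381786/737917 = 0.5174

deff ≈ 0.517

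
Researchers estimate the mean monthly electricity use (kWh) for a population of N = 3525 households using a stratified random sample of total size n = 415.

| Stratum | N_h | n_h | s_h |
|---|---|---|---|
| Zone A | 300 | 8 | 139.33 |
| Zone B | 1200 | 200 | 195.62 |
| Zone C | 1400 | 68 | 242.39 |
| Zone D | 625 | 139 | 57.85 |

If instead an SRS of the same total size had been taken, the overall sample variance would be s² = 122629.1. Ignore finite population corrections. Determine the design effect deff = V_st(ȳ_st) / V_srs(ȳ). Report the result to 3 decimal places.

V̂(ȳ_st) = Σ W_h² s_h²/n_h, with W_h = N_h/N and N = 3525:
  stratum Zone A: (300/3525)²·139.33²/8 = 17.5761
  stratum Zone B: (1200/3525)²·195.62²/200 = 22.1738
  stratum Zone C: (1400/3525)²·242.39²/68 = 136.288
  stratum Zone D: (625/3525)²·57.85²/139 = 0.756892
V_st = 176.795
V_srs = s²/n = 122629.1/415 = 295.492
deff = V_st / V_srs = 176.795/295.492 = 0.5983

deff ≈ 0.598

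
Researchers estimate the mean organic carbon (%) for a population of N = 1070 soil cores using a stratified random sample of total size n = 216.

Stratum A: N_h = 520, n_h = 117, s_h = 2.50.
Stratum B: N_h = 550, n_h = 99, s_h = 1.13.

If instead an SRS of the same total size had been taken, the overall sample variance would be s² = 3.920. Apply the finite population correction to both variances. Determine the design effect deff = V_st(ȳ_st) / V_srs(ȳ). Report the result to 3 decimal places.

deff ≈ 0.868

V̂(ȳ_st) = Σ W_h² (1 − n_h/N_h) s_h²/n_h, with W_h = N_h/N and N = 1070:
  stratum A: (520/1070)²·(1 − 117/520)·2.50²/117 = 0.00977766
  stratum B: (550/1070)²·(1 − 99/550)·1.13²/99 = 0.00279443
V_st = 0.0125721
V_srs = (1 − 216/1070)·3.920/216 = 0.0144846
deff = V_st / V_srs = 0.0125721/0.0144846 = 0.8680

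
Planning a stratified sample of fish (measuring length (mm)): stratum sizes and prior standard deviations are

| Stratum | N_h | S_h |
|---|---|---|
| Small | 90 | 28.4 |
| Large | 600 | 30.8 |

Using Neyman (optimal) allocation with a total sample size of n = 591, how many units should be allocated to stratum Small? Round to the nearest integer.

Neyman allocation: n_h = n · N_h S_h / Σ N_i S_i, with n = 591.
  stratum Small: N_h·S_h = 90·28.4 = 2556.00
  stratum Large: N_h·S_h = 600·30.8 = 18480.00
Σ N_h S_h = 21036.00
n for stratum Small = 591·2556.00/21036.00 = 71.810 → 72

72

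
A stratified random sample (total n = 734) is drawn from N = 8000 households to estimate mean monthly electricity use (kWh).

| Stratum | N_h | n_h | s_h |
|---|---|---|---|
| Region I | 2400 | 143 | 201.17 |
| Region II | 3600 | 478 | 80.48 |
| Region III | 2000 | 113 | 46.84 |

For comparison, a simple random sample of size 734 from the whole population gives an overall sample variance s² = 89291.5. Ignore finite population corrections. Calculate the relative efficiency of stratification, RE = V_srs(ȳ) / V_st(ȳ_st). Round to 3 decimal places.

V̂(ȳ_st) = Σ W_h² s_h²/n_h, with W_h = N_h/N and N = 8000:
  stratum Region I: (2400/8000)²·201.17²/143 = 25.4702
  stratum Region II: (3600/8000)²·80.48²/478 = 2.74393
  stratum Region III: (2000/8000)²·46.84²/113 = 1.21349
V_st = 29.4277
V_srs = s²/n = 89291.5/734 = 121.651
Relative efficiency = V_srs / V_st = 121.651/29.4277 = 4.1339

RE ≈ 4.134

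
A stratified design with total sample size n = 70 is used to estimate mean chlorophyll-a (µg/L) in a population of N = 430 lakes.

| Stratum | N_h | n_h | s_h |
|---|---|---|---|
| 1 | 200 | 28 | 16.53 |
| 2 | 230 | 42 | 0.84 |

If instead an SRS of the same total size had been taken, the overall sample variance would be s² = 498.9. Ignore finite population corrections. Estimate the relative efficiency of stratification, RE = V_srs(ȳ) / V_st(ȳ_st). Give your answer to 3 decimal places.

V̂(ȳ_st) = Σ W_h² s_h²/n_h, with W_h = N_h/N and N = 430:
  stratum 1: (200/430)²·16.53²/28 = 2.11111
  stratum 2: (230/430)²·0.84²/42 = 0.00480649
V_st = 2.11592
V_srs = s²/n = 498.9/70 = 7.12714
Relative efficiency = V_srs / V_st = 7.12714/2.11592 = 3.3683

RE ≈ 3.368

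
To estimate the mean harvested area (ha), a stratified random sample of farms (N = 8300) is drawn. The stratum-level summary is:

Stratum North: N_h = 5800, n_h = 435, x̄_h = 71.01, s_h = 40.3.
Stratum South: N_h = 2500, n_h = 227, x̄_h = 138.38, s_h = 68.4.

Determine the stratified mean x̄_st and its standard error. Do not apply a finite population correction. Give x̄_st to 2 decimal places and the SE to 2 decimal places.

x̄_st ≈ 91.30, SE ≈ 1.92

x̄_st = Σ W_h x̄_h = (5800·71.01 + 2500·138.38)/8300 = 91.30217
V̂(x̄_st) = Σ W_h² s_h²/n_h, with W_h = N_h/N and N = 8300:
  stratum North: (5800/8300)²·40.3²/435 = 1.82314
  stratum South: (2500/8300)²·68.4²/227 = 1.86986
V̂(x̄_st) = 3.69301
SE(x̄_st) = √3.69301 = 1.92172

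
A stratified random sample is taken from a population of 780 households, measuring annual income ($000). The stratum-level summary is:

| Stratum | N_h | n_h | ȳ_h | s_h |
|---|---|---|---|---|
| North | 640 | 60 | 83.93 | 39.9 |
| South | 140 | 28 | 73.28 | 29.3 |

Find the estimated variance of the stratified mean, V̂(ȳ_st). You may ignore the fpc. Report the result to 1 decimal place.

V̂(ȳ_st) ≈ 18.9

V̂(ȳ_st) = Σ W_h² s_h²/n_h, with W_h = N_h/N and N = 780:
  stratum North: (640/780)²·39.9²/60 = 17.8634
  stratum South: (140/780)²·29.3²/28 = 0.987743
V̂(ȳ_st) = 18.8512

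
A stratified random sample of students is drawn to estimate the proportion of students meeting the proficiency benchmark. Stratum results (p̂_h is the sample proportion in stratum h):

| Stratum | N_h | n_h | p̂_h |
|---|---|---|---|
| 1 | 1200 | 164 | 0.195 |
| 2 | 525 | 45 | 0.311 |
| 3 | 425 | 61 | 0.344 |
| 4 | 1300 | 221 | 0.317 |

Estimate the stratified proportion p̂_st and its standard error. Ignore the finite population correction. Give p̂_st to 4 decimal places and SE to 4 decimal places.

N = 3450; stratum weights W_h = N_h/N.
p̂_st = Σ W_h p̂_h = (1200·0.195 + 525·0.311 + 425·0.344 + 1300·0.317)/3450 = 0.27698
V̂(p̂_st) = Σ W_h² p̂_h(1−p̂_h)/(n_h−1):
  stratum 1: (1200/3450)²·0.195·0.805/163 = 0.000116511
  stratum 2: (525/3450)²·0.311·0.689/44 = 0.000112774
  stratum 3: (425/3450)²·0.344·0.656/60 = 5.70756e-05
  stratum 4: (1300/3450)²·0.317·0.683/220 = 0.000139735
V̂(p̂_st) = 0.000426095; SE = √V̂ = 0.0206421

p̂_st ≈ 0.2770, SE ≈ 0.0206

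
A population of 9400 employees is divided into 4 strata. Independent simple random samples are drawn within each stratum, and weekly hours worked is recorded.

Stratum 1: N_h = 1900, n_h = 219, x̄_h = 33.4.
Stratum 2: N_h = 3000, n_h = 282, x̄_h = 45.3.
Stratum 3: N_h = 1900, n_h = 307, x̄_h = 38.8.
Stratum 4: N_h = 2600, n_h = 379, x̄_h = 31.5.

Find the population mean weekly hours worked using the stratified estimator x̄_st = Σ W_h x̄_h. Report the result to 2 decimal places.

N = Σ N_h = 9400. Stratum weights W_h = N_h/N.
x̄_st = (1900·33.4 + 3000·45.3 + 1900·38.8 + 2600·31.5) / 9400 = 37.7638

x̄_st ≈ 37.76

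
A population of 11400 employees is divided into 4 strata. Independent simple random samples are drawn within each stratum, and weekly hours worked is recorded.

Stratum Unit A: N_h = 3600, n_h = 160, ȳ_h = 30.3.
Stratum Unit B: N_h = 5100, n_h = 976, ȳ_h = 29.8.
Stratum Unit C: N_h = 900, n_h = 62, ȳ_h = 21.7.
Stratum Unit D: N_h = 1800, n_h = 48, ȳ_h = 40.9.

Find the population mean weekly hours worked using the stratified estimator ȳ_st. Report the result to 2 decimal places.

N = Σ N_h = 11400. Stratum weights W_h = N_h/N.
ȳ_st = (3600·30.3 + 5100·29.8 + 900·21.7 + 1800·40.9) / 11400 = 31.0711

ȳ_st ≈ 31.07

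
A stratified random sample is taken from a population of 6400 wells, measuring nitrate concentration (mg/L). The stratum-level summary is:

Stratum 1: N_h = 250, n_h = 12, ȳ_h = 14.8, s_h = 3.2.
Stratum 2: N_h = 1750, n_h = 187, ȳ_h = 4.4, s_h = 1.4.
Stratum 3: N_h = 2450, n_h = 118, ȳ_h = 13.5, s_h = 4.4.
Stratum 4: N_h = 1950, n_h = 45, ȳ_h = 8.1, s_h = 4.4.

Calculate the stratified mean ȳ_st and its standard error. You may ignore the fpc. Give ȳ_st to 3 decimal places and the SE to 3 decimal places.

ȳ_st ≈ 9.417, SE ≈ 0.257

ȳ_st = Σ W_h ȳ_h = (250·14.8 + 1750·4.4 + 2450·13.5 + 1950·8.1)/6400 = 9.41719
V̂(ȳ_st) = Σ W_h² s_h²/n_h, with W_h = N_h/N and N = 6400:
  stratum 1: (250/6400)²·3.2²/12 = 0.00130208
  stratum 2: (1750/6400)²·1.4²/187 = 0.000783665
  stratum 3: (2450/6400)²·4.4²/118 = 0.0240434
  stratum 4: (1950/6400)²·4.4²/45 = 0.0399395
V̂(ȳ_st) = 0.0660686
SE(ȳ_st) = √0.0660686 = 0.257038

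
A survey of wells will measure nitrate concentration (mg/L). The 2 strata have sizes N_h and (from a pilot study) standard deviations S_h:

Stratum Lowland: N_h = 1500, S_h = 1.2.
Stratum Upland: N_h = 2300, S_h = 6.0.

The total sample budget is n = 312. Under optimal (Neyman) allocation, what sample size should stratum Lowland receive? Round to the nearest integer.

Neyman allocation: n_h = n · N_h S_h / Σ N_i S_i, with n = 312.
  stratum Lowland: N_h·S_h = 1500·1.2 = 1800.00
  stratum Upland: N_h·S_h = 2300·6.0 = 13800.00
Σ N_h S_h = 15600.00
n for stratum Lowland = 312·1800.00/15600.00 = 36.000 → 36

36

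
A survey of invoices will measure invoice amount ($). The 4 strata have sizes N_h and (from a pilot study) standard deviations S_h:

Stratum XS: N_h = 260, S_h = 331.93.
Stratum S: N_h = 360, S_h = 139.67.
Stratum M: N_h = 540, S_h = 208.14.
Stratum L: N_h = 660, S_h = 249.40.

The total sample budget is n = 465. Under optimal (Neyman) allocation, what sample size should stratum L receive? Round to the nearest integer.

Neyman allocation: n_h = n · N_h S_h / Σ N_i S_i, with n = 465.
  stratum XS: N_h·S_h = 260·331.93 = 86301.80
  stratum S: N_h·S_h = 360·139.67 = 50281.20
  stratum M: N_h·S_h = 540·208.14 = 112395.60
  stratum L: N_h·S_h = 660·249.40 = 164604.00
Σ N_h S_h = 413582.60
n for stratum L = 465·164604.00/413582.60 = 185.068 → 185

185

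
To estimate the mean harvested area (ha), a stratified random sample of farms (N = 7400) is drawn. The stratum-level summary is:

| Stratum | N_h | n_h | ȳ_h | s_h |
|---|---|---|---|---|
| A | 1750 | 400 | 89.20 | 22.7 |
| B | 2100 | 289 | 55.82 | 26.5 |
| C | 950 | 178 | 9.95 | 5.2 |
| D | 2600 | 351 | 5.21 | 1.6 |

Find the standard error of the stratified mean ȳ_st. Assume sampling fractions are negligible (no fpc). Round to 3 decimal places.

SE(ȳ_st) ≈ 0.521

V̂(ȳ_st) = Σ W_h² s_h²/n_h, with W_h = N_h/N and N = 7400:
  stratum A: (1750/7400)²·22.7²/400 = 0.0720451
  stratum B: (2100/7400)²·26.5²/289 = 0.19569
  stratum C: (950/7400)²·5.2²/178 = 0.00250363
  stratum D: (2600/7400)²·1.6²/351 = 0.00090036
V̂(ȳ_st) = 0.271139
SE(ȳ_st) = √0.271139 = 0.52071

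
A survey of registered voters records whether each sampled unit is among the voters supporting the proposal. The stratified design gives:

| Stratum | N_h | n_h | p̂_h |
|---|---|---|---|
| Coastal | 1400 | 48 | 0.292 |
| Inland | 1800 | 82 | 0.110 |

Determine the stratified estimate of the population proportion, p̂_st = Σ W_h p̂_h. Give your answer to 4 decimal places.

p̂_st ≈ 0.1896

N = 3200; stratum weights W_h = N_h/N.
p̂_st = Σ W_h p̂_h = (1400·0.292 + 1800·0.110)/3200 = 0.18962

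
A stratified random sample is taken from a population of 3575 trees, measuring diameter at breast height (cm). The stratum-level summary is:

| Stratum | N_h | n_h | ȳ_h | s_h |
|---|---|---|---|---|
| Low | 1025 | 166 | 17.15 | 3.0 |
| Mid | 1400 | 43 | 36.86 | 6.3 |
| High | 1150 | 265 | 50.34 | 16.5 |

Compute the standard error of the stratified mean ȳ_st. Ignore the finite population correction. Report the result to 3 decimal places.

SE(ȳ_st) ≈ 0.502

V̂(ȳ_st) = Σ W_h² s_h²/n_h, with W_h = N_h/N and N = 3575:
  stratum Low: (1025/3575)²·3.0²/166 = 0.00445687
  stratum Mid: (1400/3575)²·6.3²/43 = 0.141552
  stratum High: (1150/3575)²·16.5²/265 = 0.106308
V̂(ȳ_st) = 0.252317
SE(ȳ_st) = √0.252317 = 0.502312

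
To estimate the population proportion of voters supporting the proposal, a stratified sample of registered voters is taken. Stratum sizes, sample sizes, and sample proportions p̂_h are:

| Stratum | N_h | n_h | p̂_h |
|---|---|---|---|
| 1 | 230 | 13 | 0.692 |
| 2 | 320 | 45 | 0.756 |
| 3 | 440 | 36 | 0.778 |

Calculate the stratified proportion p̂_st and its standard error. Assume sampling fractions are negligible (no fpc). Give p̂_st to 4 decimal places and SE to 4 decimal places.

N = 990; stratum weights W_h = N_h/N.
p̂_st = Σ W_h p̂_h = (230·0.692 + 320·0.756 + 440·0.778)/990 = 0.75091
V̂(p̂_st) = Σ W_h² p̂_h(1−p̂_h)/(n_h−1):
  stratum 1: (230/990)²·0.692·0.308/12 = 0.000958652
  stratum 2: (320/990)²·0.756·0.244/44 = 0.000438015
  stratum 3: (440/990)²·0.778·0.222/35 = 0.000974764
V̂(p̂_st) = 0.00237143; SE = √V̂ = 0.0486973

p̂_st ≈ 0.7509, SE ≈ 0.0487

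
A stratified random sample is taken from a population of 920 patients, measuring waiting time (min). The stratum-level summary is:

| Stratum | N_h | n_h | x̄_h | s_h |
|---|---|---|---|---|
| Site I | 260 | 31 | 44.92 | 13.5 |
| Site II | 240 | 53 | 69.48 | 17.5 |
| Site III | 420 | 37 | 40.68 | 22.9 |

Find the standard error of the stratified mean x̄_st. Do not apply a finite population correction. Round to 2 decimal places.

V̂(x̄_st) = Σ W_h² s_h²/n_h, with W_h = N_h/N and N = 920:
  stratum Site I: (260/920)²·13.5²/31 = 0.469545
  stratum Site II: (240/920)²·17.5²/53 = 0.39323
  stratum Site III: (420/920)²·22.9²/37 = 2.95388
V̂(x̄_st) = 3.81665
SE(x̄_st) = √3.81665 = 1.95362

SE(x̄_st) ≈ 1.95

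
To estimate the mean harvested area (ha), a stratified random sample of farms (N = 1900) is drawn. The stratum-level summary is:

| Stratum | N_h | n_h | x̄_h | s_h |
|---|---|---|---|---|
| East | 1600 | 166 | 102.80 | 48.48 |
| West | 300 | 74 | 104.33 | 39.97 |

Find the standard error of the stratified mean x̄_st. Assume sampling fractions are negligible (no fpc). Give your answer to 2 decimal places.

SE(x̄_st) ≈ 3.25

V̂(x̄_st) = Σ W_h² s_h²/n_h, with W_h = N_h/N and N = 1900:
  stratum East: (1600/1900)²·48.48²/166 = 10.0404
  stratum West: (300/1900)²·39.97²/74 = 0.538235
V̂(x̄_st) = 10.5786
SE(x̄_st) = √10.5786 = 3.25248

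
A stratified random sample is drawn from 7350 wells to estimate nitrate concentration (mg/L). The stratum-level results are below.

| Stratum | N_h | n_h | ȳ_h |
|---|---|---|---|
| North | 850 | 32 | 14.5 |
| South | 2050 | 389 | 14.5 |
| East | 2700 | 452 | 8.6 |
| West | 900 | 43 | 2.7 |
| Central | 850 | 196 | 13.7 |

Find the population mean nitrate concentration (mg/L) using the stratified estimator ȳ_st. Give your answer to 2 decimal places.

ȳ_st ≈ 10.80

N = Σ N_h = 7350. Stratum weights W_h = N_h/N.
ȳ_st = (850·14.5 + 2050·14.5 + 2700·8.6 + 900·2.7 + 850·13.7) / 7350 = 10.7952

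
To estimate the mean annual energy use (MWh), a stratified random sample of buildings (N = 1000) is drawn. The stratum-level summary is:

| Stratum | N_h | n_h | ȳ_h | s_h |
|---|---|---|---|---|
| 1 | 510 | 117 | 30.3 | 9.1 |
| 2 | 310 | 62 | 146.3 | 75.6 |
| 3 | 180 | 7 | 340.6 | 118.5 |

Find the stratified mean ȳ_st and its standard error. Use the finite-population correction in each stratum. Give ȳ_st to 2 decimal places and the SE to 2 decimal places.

ȳ_st ≈ 122.11, SE ≈ 8.35

ȳ_st = Σ W_h ȳ_h = (510·30.3 + 310·146.3 + 180·340.6)/1000 = 122.11400
V̂(ȳ_st) = Σ W_h² (1 − n_h/N_h) s_h²/n_h, with W_h = N_h/N and N = 1000:
  stratum 1: (510/1000)²·(1 − 117/510)·9.1²/117 = 0.14186
  stratum 2: (310/1000)²·(1 − 62/310)·75.6²/62 = 7.08705
  stratum 3: (180/1000)²·(1 − 7/180)·118.5²/7 = 62.468
V̂(ȳ_st) = 69.6969
SE(ȳ_st) = √69.6969 = 8.34846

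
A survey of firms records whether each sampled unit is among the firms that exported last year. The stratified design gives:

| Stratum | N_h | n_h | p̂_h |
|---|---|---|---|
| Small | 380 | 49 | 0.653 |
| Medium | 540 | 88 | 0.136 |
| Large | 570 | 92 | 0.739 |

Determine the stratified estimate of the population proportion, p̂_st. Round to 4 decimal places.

p̂_st ≈ 0.4985

N = 1490; stratum weights W_h = N_h/N.
p̂_st = Σ W_h p̂_h = (380·0.653 + 540·0.136 + 570·0.739)/1490 = 0.49853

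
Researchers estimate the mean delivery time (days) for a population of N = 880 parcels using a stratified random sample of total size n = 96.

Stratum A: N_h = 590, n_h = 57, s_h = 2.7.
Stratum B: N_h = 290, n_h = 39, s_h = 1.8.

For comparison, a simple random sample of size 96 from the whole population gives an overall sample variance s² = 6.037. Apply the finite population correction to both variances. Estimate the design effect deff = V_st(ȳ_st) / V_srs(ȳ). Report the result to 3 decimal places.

V̂(ȳ_st) = Σ W_h² (1 − n_h/N_h) s_h²/n_h, with W_h = N_h/N and N = 880:
  stratum A: (590/880)²·(1 − 57/590)·2.7²/57 = 0.0519358
  stratum B: (290/880)²·(1 − 39/290)·1.8²/39 = 0.00780884
V_st = 0.0597446
V_srs = (1 − 96/880)·6.037/96 = 0.0560252
deff = V_st / V_srs = 0.0597446/0.0560252 = 1.0664

deff ≈ 1.066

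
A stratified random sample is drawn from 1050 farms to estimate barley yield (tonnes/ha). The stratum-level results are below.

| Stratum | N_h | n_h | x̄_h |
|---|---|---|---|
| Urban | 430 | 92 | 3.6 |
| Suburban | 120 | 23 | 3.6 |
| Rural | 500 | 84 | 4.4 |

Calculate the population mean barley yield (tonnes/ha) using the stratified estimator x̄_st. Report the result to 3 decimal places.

x̄_st ≈ 3.981

N = Σ N_h = 1050. Stratum weights W_h = N_h/N.
x̄_st = (430·3.6 + 120·3.6 + 500·4.4) / 1050 = 3.98095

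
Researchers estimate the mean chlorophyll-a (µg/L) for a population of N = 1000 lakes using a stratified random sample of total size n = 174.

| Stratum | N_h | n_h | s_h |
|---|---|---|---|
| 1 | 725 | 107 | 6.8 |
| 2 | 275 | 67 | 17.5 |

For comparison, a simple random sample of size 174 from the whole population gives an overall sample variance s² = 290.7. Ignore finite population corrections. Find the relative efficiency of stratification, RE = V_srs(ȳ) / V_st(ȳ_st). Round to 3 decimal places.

RE ≈ 2.917

V̂(ȳ_st) = Σ W_h² s_h²/n_h, with W_h = N_h/N and N = 1000:
  stratum 1: (725/1000)²·6.8²/107 = 0.227149
  stratum 2: (275/1000)²·17.5²/67 = 0.345674
V_st = 0.572823
V_srs = s²/n = 290.7/174 = 1.67069
Relative efficiency = V_srs / V_st = 1.67069/0.572823 = 2.9166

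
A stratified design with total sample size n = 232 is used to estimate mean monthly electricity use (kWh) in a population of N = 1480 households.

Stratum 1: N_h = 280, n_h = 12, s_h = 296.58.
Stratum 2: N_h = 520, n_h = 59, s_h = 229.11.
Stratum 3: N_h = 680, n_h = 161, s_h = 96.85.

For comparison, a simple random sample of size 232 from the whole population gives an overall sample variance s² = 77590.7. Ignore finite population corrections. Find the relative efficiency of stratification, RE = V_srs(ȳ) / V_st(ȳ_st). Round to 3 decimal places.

RE ≈ 0.870

V̂(ȳ_st) = Σ W_h² s_h²/n_h, with W_h = N_h/N and N = 1480:
  stratum 1: (280/1480)²·296.58²/12 = 262.358
  stratum 2: (520/1480)²·229.11²/59 = 109.83
  stratum 3: (680/1480)²·96.85²/161 = 12.2989
V_st = 384.487
V_srs = s²/n = 77590.7/232 = 334.443
Relative efficiency = V_srs / V_st = 334.443/384.487 = 0.8698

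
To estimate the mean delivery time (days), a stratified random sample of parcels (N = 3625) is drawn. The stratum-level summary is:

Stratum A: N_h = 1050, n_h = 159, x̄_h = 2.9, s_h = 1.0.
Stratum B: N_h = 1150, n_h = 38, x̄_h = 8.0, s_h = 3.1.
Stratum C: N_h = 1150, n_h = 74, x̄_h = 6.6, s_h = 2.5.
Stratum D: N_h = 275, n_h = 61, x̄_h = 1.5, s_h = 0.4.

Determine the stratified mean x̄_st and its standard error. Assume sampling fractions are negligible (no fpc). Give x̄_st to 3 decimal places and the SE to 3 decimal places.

x̄_st ≈ 5.586, SE ≈ 0.186

x̄_st = Σ W_h x̄_h = (1050·2.9 + 1150·8.0 + 1150·6.6 + 275·1.5)/3625 = 5.58552
V̂(x̄_st) = Σ W_h² s_h²/n_h, with W_h = N_h/N and N = 3625:
  stratum A: (1050/3625)²·1.0²/159 = 0.000527674
  stratum B: (1150/3625)²·3.1²/38 = 0.0254519
  stratum C: (1150/3625)²·2.5²/74 = 0.00850018
  stratum D: (275/3625)²·0.4²/61 = 1.50952e-05
V̂(x̄_st) = 0.0344948
SE(x̄_st) = √0.0344948 = 0.185728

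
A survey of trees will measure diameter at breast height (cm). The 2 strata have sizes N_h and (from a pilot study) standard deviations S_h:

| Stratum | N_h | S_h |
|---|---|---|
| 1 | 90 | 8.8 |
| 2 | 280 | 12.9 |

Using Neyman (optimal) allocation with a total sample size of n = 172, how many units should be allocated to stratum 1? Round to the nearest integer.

31

Neyman allocation: n_h = n · N_h S_h / Σ N_i S_i, with n = 172.
  stratum 1: N_h·S_h = 90·8.8 = 792.00
  stratum 2: N_h·S_h = 280·12.9 = 3612.00
Σ N_h S_h = 4404.00
n for stratum 1 = 172·792.00/4404.00 = 30.932 → 31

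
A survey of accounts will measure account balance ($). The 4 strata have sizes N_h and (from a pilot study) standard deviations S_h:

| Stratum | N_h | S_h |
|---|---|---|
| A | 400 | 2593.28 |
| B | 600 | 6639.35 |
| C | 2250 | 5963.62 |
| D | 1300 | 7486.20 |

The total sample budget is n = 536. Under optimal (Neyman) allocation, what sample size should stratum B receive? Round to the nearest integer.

Neyman allocation: n_h = n · N_h S_h / Σ N_i S_i, with n = 536.
  stratum A: N_h·S_h = 400·2593.28 = 1037312.00
  stratum B: N_h·S_h = 600·6639.35 = 3983610.00
  stratum C: N_h·S_h = 2250·5963.62 = 13418145.00
  stratum D: N_h·S_h = 1300·7486.20 = 9732060.00
Σ N_h S_h = 28171127.00
n for stratum B = 536·3983610.00/28171127.00 = 75.794 → 76

76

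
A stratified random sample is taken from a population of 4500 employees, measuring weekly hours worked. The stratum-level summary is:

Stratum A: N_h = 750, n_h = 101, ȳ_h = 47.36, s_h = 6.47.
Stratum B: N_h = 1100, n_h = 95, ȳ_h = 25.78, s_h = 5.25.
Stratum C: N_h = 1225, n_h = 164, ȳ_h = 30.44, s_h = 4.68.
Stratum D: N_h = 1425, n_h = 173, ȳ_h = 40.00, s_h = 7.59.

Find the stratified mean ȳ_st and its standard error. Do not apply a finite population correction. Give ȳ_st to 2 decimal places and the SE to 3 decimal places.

ȳ_st = Σ W_h ȳ_h = (750·47.36 + 1100·25.78 + 1225·30.44 + 1425·40.00)/4500 = 35.14822
V̂(ȳ_st) = Σ W_h² s_h²/n_h, with W_h = N_h/N and N = 4500:
  stratum A: (750/4500)²·6.47²/101 = 0.0115129
  stratum B: (1100/4500)²·5.25²/95 = 0.0173363
  stratum C: (1225/4500)²·4.68²/164 = 0.0098968
  stratum D: (1425/4500)²·7.59²/173 = 0.033392
V̂(ȳ_st) = 0.0721379
SE(ȳ_st) = √0.0721379 = 0.268585

ȳ_st ≈ 35.15, SE ≈ 0.269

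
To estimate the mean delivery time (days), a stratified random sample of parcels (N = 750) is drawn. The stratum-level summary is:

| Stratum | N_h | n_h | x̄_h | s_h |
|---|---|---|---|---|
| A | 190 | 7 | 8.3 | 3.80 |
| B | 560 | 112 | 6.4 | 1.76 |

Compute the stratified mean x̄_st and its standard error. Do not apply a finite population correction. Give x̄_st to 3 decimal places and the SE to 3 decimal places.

x̄_st = Σ W_h x̄_h = (190·8.3 + 560·6.4)/750 = 6.88133
V̂(x̄_st) = Σ W_h² s_h²/n_h, with W_h = N_h/N and N = 750:
  stratum A: (190/750)²·3.80²/7 = 0.13239
  stratum B: (560/750)²·1.76²/112 = 0.0154192
V̂(x̄_st) = 0.147809
SE(x̄_st) = √0.147809 = 0.384459

x̄_st ≈ 6.881, SE ≈ 0.384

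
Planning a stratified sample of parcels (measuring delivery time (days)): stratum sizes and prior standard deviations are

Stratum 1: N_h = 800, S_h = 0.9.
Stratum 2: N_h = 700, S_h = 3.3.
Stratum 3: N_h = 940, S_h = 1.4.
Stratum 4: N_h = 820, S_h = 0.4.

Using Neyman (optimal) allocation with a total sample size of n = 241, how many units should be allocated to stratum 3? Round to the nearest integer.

Neyman allocation: n_h = n · N_h S_h / Σ N_i S_i, with n = 241.
  stratum 1: N_h·S_h = 800·0.9 = 720.00
  stratum 2: N_h·S_h = 700·3.3 = 2310.00
  stratum 3: N_h·S_h = 940·1.4 = 1316.00
  stratum 4: N_h·S_h = 820·0.4 = 328.00
Σ N_h S_h = 4674.00
n for stratum 3 = 241·1316.00/4674.00 = 67.855 → 68

68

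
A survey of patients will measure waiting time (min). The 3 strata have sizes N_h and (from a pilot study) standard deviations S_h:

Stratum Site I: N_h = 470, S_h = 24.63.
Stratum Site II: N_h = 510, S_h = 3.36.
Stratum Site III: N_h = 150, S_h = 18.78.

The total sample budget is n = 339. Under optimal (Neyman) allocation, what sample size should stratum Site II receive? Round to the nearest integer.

36

Neyman allocation: n_h = n · N_h S_h / Σ N_i S_i, with n = 339.
  stratum Site I: N_h·S_h = 470·24.63 = 11576.10
  stratum Site II: N_h·S_h = 510·3.36 = 1713.60
  stratum Site III: N_h·S_h = 150·18.78 = 2817.00
Σ N_h S_h = 16106.70
n for stratum Site II = 339·1713.60/16106.70 = 36.066 → 36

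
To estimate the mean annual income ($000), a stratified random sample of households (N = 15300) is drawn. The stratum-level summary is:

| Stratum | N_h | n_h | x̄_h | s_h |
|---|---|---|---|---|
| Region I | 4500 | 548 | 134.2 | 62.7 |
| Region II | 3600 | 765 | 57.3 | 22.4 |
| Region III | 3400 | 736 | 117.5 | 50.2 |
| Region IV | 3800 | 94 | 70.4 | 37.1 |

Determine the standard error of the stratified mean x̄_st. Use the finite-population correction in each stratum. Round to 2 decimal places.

V̂(x̄_st) = Σ W_h² (1 − n_h/N_h) s_h²/n_h, with W_h = N_h/N and N = 15300:
  stratum Region I: (4500/15300)²·(1 − 548/4500)·62.7²/548 = 0.545006
  stratum Region II: (3600/15300)²·(1 − 765/3600)·22.4²/765 = 0.0285961
  stratum Region III: (3400/15300)²·(1 − 736/3400)·50.2²/736 = 0.132483
  stratum Region IV: (3800/15300)²·(1 − 94/3800)·37.1²/94 = 0.880899
V̂(x̄_st) = 1.58698
SE(x̄_st) = √1.58698 = 1.25976

SE(x̄_st) ≈ 1.26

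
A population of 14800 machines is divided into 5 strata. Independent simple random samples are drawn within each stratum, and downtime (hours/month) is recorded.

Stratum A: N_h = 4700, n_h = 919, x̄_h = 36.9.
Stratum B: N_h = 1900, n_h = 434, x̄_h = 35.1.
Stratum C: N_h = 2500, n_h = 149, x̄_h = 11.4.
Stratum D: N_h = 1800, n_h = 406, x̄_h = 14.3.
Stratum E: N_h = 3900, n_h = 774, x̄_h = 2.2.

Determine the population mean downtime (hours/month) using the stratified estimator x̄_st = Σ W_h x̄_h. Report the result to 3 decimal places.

x̄_st ≈ 20.469

N = Σ N_h = 14800. Stratum weights W_h = N_h/N.
x̄_st = (4700·36.9 + 1900·35.1 + 2500·11.4 + 1800·14.3 + 3900·2.2) / 14800 = 20.46892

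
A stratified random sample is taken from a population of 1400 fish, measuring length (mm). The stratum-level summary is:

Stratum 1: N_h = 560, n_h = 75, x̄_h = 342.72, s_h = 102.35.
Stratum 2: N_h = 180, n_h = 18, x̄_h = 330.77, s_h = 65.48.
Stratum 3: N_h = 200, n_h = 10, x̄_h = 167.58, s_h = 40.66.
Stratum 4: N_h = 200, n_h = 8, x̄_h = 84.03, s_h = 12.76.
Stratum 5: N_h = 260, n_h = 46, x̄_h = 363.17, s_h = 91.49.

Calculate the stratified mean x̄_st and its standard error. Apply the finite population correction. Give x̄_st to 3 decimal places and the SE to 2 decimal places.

x̄_st = Σ W_h x̄_h = (560·342.72 + 180·330.77 + 200·167.58 + 200·84.03 + 260·363.17)/1400 = 283.00571
V̂(x̄_st) = Σ W_h² (1 − n_h/N_h) s_h²/n_h, with W_h = N_h/N and N = 1400:
  stratum 1: (560/1400)²·(1 − 75/560)·102.35²/75 = 19.3548
  stratum 2: (180/1400)²·(1 − 18/180)·65.48²/18 = 3.54386
  stratum 3: (200/1400)²·(1 − 10/200)·40.66²/10 = 3.20525
  stratum 4: (200/1400)²·(1 − 8/200)·12.76²/8 = 0.398737
  stratum 5: (260/1400)²·(1 − 46/260)·91.49²/46 = 5.1656
V̂(x̄_st) = 31.6682
SE(x̄_st) = √31.6682 = 5.62745

x̄_st ≈ 283.006, SE ≈ 5.63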